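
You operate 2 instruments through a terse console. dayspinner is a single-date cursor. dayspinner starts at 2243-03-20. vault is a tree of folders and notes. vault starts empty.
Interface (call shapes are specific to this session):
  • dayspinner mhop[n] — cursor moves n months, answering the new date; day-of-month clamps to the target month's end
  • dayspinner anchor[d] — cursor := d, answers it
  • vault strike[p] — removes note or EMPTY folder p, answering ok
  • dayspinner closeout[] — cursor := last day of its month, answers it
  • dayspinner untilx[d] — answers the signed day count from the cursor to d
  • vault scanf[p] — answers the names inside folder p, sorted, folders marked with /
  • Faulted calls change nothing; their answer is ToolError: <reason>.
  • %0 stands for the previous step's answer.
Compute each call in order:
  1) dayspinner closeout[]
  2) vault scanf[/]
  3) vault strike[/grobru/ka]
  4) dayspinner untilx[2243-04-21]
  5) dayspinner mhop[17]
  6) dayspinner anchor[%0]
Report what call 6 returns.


Act: dayspinner closeout[]
Obs: 2243-03-31
Act: vault scanf[/]
Obs: []
Act: vault strike[/grobru/ka]
Obs: ToolError: not found
Act: dayspinner untilx[2243-04-21]
Obs: 21
Act: dayspinner mhop[17]
Obs: 2244-08-31
Act: dayspinner anchor[%0]
Obs: 2244-08-31

Answer: 2244-08-31


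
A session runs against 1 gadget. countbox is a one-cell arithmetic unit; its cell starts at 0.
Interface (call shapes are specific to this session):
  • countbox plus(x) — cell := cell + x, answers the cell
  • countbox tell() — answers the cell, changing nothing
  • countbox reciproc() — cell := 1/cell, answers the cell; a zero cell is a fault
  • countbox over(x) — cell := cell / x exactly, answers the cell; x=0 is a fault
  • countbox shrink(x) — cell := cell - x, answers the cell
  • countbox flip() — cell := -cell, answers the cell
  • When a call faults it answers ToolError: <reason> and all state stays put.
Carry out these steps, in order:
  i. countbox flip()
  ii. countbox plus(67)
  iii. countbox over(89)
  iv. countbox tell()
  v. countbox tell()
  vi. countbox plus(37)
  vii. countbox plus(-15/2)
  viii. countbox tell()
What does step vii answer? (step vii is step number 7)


Answer: 5385/178

Derivation:
> countbox flip
[out] 0
> countbox plus x=67
[out] 67
> countbox over x=89
[out] 67/89
> countbox tell
[out] 67/89
> countbox tell
[out] 67/89
> countbox plus x=37
[out] 3360/89
> countbox plus x=-15/2
[out] 5385/178
> countbox tell
[out] 5385/178


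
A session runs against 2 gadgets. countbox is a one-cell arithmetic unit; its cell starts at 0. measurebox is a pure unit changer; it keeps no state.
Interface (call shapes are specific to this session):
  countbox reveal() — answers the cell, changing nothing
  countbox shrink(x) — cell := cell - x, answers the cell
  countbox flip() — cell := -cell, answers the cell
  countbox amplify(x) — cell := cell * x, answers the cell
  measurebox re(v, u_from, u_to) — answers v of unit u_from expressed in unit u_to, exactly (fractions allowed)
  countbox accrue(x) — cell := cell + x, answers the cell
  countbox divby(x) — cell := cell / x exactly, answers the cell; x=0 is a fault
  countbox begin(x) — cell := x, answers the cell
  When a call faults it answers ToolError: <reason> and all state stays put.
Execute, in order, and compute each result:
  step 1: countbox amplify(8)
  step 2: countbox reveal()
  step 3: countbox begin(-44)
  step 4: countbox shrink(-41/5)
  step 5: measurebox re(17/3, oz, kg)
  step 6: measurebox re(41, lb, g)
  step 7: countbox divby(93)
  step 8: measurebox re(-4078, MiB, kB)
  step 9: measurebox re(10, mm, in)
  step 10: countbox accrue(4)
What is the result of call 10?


Answer: 1681/465

Derivation:
$ countbox amplify x: 8
= 0
$ countbox reveal
= 0
$ countbox begin x: -44
= -44
$ countbox shrink x: -41/5
= -179/5
$ measurebox re v: 17/3 u_from: oz u_to: kg
= 771107029/4800000000
$ measurebox re v: 41 u_from: lb u_to: g
= 1859728717/100000
$ countbox divby x: 93
= -179/465
$ measurebox re v: -4078 u_from: MiB u_to: kB
= -534511616/125
$ measurebox re v: 10 u_from: mm u_to: in
= 50/127
$ countbox accrue x: 4
= 1681/465


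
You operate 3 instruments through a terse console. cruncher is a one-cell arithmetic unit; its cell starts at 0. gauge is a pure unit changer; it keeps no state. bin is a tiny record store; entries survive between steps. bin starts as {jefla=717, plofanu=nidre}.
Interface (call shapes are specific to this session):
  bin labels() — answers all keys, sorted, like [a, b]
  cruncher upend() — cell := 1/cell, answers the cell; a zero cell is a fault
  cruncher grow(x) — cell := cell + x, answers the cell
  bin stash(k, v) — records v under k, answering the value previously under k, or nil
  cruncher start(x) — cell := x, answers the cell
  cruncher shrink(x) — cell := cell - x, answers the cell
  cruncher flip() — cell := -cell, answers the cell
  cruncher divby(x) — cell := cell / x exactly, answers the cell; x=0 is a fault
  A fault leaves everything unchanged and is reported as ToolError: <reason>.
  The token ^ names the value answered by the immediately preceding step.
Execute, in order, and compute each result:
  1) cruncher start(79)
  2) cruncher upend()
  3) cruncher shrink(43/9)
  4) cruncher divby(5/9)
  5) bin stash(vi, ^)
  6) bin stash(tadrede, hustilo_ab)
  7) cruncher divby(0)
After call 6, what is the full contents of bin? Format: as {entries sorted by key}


! cruncher start(x=79) => 79
! cruncher upend() => 1/79
! cruncher shrink(x=43/9) => -3388/711
! cruncher divby(x=5/9) => -3388/395
! bin stash(k=vi, v=^) => nil
! bin stash(k=tadrede, v=hustilo_ab) => nil
! cruncher divby(x=0) => ToolError: division by zero

Answer: {jefla=717, plofanu=nidre, tadrede=hustilo_ab, vi=-3388/395}


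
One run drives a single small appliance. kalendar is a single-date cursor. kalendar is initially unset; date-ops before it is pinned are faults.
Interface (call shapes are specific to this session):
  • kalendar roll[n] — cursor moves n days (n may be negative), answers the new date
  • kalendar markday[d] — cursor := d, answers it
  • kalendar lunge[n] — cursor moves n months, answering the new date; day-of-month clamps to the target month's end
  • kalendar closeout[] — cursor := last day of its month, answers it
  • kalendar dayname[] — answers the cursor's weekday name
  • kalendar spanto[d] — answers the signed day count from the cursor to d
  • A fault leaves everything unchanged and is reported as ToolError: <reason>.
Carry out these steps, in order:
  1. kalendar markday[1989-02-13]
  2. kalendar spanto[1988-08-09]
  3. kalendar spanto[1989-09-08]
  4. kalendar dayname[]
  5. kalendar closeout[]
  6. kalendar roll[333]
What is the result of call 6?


Answer: 1990-01-27

Derivation:
CALL kalendar markday[1989-02-13]
RET  1989-02-13
CALL kalendar spanto[1988-08-09]
RET  -188
CALL kalendar spanto[1989-09-08]
RET  207
CALL kalendar dayname[]
RET  Monday
CALL kalendar closeout[]
RET  1989-02-28
CALL kalendar roll[333]
RET  1990-01-27


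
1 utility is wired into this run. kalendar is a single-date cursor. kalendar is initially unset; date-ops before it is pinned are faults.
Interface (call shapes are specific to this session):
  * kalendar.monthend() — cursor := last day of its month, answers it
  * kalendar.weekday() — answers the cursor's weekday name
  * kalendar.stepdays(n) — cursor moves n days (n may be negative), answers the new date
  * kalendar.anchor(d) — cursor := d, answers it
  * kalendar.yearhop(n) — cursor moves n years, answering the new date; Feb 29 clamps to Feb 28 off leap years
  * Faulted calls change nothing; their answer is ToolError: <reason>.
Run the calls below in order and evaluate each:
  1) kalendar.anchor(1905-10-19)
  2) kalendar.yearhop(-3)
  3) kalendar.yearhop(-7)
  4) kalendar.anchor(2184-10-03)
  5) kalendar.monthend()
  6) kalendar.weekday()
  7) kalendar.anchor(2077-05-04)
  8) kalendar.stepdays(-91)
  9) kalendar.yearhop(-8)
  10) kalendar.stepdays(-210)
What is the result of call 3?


Answer: 1895-10-19

Derivation:
Step: anchor[1905-10-19]
Result: 1905-10-19
Step: yearhop[-3]
Result: 1902-10-19
Step: yearhop[-7]
Result: 1895-10-19
Step: anchor[2184-10-03]
Result: 2184-10-03
Step: monthend[]
Result: 2184-10-31
Step: weekday[]
Result: Sunday
Step: anchor[2077-05-04]
Result: 2077-05-04
Step: stepdays[-91]
Result: 2077-02-02
Step: yearhop[-8]
Result: 2069-02-02
Step: stepdays[-210]
Result: 2068-07-07


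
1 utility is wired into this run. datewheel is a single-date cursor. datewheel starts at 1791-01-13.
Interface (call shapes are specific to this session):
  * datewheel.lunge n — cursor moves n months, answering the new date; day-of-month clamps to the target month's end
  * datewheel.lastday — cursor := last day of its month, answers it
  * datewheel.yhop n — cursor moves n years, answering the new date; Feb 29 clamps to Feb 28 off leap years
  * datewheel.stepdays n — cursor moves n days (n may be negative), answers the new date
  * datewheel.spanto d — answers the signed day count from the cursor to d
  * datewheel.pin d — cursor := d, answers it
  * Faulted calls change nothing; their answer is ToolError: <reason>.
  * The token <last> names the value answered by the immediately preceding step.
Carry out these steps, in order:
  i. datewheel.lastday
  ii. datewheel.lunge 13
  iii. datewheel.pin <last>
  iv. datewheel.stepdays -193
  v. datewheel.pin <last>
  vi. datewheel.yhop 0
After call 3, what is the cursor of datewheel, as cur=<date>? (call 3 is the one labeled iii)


# datewheel.lastday() => 1791-01-31
# datewheel.lunge(n: 13) => 1792-02-29
# datewheel.pin(d: <last>) => 1792-02-29
# datewheel.stepdays(n: -193) => 1791-08-20
# datewheel.pin(d: <last>) => 1791-08-20
# datewheel.yhop(n: 0) => 1791-08-20

Answer: cur=1792-02-29


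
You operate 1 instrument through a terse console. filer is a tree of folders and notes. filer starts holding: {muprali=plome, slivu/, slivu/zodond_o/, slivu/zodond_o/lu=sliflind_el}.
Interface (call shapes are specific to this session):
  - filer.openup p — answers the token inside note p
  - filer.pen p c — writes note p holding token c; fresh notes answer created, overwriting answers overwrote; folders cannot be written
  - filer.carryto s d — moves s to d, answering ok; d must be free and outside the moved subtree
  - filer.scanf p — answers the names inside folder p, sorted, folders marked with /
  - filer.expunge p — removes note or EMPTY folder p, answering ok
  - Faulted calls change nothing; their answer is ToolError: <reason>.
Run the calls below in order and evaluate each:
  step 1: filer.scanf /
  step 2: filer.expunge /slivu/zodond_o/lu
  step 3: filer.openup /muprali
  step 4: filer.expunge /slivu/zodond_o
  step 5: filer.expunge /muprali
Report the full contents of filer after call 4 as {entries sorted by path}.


Answer: {muprali=plome, slivu/}

Derivation:
Invoking filer.scanf on p=/, — result: [muprali, slivu/].
I invoke filer.expunge on p=/slivu/zodond_o/lu: ok.
Next I call filer.openup on p=/muprali, and observe plome.
I run filer.expunge on p=/slivu/zodond_o, and observe ok.
Invoking filer.expunge on p=/muprali: ok.


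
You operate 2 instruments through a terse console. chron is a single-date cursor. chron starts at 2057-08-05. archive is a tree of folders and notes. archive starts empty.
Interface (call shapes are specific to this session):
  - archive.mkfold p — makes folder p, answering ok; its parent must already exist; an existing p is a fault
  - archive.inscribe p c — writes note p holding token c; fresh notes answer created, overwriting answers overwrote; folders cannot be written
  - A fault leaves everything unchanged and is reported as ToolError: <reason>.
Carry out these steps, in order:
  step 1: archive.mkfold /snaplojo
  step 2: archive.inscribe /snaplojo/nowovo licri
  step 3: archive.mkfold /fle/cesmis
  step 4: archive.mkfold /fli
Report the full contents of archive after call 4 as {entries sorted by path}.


[in] archive.mkfold p: /snaplojo
:: ok
[in] archive.inscribe p: /snaplojo/nowovo c: licri
:: created
[in] archive.mkfold p: /fle/cesmis
:: ToolError: no parent
[in] archive.mkfold p: /fli
:: ok

Answer: {fli/, snaplojo/, snaplojo/nowovo=licri}


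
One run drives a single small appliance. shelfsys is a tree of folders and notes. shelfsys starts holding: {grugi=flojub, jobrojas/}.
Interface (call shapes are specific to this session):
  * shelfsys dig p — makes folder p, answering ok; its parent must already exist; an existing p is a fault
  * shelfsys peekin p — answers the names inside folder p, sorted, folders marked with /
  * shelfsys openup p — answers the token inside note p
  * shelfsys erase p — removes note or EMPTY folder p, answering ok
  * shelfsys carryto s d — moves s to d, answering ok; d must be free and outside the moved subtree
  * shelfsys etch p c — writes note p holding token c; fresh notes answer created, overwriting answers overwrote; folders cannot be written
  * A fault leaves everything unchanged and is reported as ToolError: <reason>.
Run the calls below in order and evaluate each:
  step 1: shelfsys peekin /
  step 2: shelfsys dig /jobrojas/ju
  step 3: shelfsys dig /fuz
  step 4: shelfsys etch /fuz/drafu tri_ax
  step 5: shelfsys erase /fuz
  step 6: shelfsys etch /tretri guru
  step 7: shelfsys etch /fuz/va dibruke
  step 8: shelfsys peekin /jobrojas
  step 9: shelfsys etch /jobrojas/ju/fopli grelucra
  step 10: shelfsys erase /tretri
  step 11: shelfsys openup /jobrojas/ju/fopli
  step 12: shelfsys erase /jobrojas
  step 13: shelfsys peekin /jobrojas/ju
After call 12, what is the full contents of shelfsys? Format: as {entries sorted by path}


Answer: {fuz/, fuz/drafu=tri_ax, fuz/va=dibruke, grugi=flojub, jobrojas/, jobrojas/ju/, jobrojas/ju/fopli=grelucra}

Derivation:
! 1. shelfsys peekin(p→/) => [grugi, jobrojas/]
! 2. shelfsys dig(p→/jobrojas/ju) => ok
! 3. shelfsys dig(p→/fuz) => ok
! 4. shelfsys etch(p→/fuz/drafu, c→tri_ax) => created
! 5. shelfsys erase(p→/fuz) => ToolError: not empty
! 6. shelfsys etch(p→/tretri, c→guru) => created
! 7. shelfsys etch(p→/fuz/va, c→dibruke) => created
! 8. shelfsys peekin(p→/jobrojas) => [ju/]
! 9. shelfsys etch(p→/jobrojas/ju/fopli, c→grelucra) => created
! 10. shelfsys erase(p→/tretri) => ok
! 11. shelfsys openup(p→/jobrojas/ju/fopli) => grelucra
! 12. shelfsys erase(p→/jobrojas) => ToolError: not empty
! 13. shelfsys peekin(p→/jobrojas/ju) => [fopli]


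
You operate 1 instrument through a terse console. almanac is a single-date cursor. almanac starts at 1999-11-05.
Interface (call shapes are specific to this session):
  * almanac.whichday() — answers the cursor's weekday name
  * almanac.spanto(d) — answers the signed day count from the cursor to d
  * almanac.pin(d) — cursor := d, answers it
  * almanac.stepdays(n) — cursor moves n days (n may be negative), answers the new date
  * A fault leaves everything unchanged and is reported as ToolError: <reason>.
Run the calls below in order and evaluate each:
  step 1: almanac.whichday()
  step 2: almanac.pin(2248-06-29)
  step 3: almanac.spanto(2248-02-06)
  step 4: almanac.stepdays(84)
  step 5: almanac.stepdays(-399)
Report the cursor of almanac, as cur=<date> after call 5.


Invoking whichday, giving Friday.
I use pin with 2248-06-29, and observe 2248-06-29.
I run spanto with 2248-02-06, — result: -144.
I use stepdays with 84: 2248-09-21.
Now I run stepdays with -399, yielding 2247-08-19.

Answer: cur=2247-08-19


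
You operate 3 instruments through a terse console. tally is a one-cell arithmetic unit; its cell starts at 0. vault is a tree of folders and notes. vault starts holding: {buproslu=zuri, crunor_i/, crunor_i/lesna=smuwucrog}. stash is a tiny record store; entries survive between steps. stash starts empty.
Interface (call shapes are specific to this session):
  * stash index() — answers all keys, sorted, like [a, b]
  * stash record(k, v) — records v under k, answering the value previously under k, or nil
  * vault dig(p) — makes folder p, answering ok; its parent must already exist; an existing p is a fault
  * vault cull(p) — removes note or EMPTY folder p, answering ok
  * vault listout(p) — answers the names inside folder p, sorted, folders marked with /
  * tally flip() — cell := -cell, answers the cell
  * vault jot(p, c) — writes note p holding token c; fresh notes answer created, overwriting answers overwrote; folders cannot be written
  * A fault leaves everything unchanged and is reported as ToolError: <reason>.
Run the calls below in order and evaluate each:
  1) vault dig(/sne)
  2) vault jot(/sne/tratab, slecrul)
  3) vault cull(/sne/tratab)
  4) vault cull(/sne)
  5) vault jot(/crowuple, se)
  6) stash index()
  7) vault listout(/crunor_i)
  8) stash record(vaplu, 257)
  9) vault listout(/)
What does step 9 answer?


Using vault dig using p='/sne': ok.
Using vault jot using p='/sne/tratab', c='slecrul', yielding created.
I try vault cull using p='/sne/tratab', → ok.
Using vault cull using p='/sne', → ok.
Then vault jot using p='/crowuple', c='se', giving created.
I run stash index(), → [].
I run vault listout using p='/crunor_i': [lesna].
Calling stash record using k='vaplu', v='257', and get nil.
I try vault listout using p='/', and get [buproslu, crowuple, crunor_i/].

Answer: [buproslu, crowuple, crunor_i/]


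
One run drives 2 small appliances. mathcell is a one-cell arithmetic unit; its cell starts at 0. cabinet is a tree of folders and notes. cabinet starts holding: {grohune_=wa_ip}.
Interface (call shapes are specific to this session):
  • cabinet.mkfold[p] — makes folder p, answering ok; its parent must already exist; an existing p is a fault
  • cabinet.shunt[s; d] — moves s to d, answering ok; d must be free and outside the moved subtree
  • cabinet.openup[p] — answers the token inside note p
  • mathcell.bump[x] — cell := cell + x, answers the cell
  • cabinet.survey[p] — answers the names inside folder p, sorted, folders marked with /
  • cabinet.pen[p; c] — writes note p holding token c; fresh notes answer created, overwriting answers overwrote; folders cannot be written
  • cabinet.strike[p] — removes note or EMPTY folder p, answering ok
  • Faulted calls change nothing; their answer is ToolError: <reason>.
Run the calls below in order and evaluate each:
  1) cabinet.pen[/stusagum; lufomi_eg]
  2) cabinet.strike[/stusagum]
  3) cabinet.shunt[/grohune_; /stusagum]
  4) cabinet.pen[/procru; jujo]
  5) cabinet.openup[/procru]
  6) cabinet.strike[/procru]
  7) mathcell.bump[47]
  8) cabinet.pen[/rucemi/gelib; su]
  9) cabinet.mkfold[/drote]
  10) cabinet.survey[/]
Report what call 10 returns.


Answer: [drote/, stusagum]

Derivation:
! 1. cabinet.pen(p→/stusagum, c→lufomi_eg) ~> created
! 2. cabinet.strike(p→/stusagum) ~> ok
! 3. cabinet.shunt(s→/grohune_, d→/stusagum) ~> ok
! 4. cabinet.pen(p→/procru, c→jujo) ~> created
! 5. cabinet.openup(p→/procru) ~> jujo
! 6. cabinet.strike(p→/procru) ~> ok
! 7. mathcell.bump(x→47) ~> 47
! 8. cabinet.pen(p→/rucemi/gelib, c→su) ~> ToolError: no parent
! 9. cabinet.mkfold(p→/drote) ~> ok
! 10. cabinet.survey(p→/) ~> [drote/, stusagum]


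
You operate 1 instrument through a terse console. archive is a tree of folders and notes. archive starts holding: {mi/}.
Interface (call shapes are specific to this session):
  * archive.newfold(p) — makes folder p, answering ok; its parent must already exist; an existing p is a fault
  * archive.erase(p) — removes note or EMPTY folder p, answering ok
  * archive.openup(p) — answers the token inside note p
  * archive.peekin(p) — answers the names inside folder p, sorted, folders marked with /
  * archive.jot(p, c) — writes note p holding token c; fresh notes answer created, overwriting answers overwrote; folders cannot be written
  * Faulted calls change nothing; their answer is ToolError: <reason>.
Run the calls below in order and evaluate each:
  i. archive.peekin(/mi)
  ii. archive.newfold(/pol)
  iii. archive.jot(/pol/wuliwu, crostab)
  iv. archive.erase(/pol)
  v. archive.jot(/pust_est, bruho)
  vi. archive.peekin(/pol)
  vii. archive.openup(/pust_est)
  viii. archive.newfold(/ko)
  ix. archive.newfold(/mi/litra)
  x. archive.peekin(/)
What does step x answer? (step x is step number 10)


! archive.peekin(p: /mi) : []
! archive.newfold(p: /pol) : ok
! archive.jot(p: /pol/wuliwu, c: crostab) : created
! archive.erase(p: /pol) : ToolError: not empty
! archive.jot(p: /pust_est, c: bruho) : created
! archive.peekin(p: /pol) : [wuliwu]
! archive.openup(p: /pust_est) : bruho
! archive.newfold(p: /ko) : ok
! archive.newfold(p: /mi/litra) : ok
! archive.peekin(p: /) : [ko/, mi/, pol/, pust_est]

Answer: [ko/, mi/, pol/, pust_est]


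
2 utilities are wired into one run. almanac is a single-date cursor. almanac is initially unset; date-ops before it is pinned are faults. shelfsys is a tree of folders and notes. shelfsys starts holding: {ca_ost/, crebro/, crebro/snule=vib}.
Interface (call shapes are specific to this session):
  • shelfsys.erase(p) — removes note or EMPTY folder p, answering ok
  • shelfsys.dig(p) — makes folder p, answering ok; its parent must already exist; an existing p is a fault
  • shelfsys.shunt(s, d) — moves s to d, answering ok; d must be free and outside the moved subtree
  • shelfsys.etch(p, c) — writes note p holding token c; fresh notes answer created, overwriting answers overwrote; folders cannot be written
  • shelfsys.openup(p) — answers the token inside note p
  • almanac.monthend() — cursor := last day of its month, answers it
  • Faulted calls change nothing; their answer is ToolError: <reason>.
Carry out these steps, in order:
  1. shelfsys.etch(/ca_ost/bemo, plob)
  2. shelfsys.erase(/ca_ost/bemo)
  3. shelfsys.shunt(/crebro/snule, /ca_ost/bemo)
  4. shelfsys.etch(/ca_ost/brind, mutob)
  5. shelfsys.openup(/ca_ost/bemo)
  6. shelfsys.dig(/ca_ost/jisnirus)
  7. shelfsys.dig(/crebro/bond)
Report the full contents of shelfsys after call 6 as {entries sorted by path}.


% shelfsys.etch p=/ca_ost/bemo c=plob
[out] created
% shelfsys.erase p=/ca_ost/bemo
[out] ok
% shelfsys.shunt s=/crebro/snule d=/ca_ost/bemo
[out] ok
% shelfsys.etch p=/ca_ost/brind c=mutob
[out] created
% shelfsys.openup p=/ca_ost/bemo
[out] vib
% shelfsys.dig p=/ca_ost/jisnirus
[out] ok
% shelfsys.dig p=/crebro/bond
[out] ok

Answer: {ca_ost/, ca_ost/bemo=vib, ca_ost/brind=mutob, ca_ost/jisnirus/, crebro/}


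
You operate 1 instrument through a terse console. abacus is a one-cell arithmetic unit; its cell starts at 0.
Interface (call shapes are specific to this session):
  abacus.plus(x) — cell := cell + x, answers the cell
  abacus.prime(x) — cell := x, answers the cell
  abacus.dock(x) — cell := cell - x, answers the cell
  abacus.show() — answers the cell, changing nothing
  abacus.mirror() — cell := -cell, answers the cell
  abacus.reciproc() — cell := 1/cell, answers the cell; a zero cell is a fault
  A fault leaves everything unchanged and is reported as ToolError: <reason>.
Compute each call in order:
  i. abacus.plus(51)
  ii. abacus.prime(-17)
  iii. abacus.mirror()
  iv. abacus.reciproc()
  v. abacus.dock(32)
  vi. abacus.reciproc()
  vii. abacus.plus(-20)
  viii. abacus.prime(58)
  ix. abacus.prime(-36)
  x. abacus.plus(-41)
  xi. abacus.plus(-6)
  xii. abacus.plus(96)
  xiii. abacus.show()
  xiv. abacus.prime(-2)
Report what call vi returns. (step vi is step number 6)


Then abacus.plus passing x=51, giving 51.
Next I call abacus.prime passing x=-17, and get -17.
I call abacus.mirror, and see 17.
Calling abacus.reciproc(), and get 1/17.
I try abacus.dock passing x=32, giving -543/17.
I invoke abacus.reciproc(): -17/543.
Next I call abacus.plus passing x=-20, and get -10877/543.
Using abacus.prime passing x=58, giving 58.
Invoking abacus.prime passing x=-36, and see -36.
Using abacus.plus passing x=-41, giving -77.
Calling abacus.plus passing x=-6, → -83.
I try abacus.plus passing x=96, giving 13.
Using abacus.show(), — result: 13.
Invoking abacus.prime passing x=-2, and get -2.

Answer: -17/543


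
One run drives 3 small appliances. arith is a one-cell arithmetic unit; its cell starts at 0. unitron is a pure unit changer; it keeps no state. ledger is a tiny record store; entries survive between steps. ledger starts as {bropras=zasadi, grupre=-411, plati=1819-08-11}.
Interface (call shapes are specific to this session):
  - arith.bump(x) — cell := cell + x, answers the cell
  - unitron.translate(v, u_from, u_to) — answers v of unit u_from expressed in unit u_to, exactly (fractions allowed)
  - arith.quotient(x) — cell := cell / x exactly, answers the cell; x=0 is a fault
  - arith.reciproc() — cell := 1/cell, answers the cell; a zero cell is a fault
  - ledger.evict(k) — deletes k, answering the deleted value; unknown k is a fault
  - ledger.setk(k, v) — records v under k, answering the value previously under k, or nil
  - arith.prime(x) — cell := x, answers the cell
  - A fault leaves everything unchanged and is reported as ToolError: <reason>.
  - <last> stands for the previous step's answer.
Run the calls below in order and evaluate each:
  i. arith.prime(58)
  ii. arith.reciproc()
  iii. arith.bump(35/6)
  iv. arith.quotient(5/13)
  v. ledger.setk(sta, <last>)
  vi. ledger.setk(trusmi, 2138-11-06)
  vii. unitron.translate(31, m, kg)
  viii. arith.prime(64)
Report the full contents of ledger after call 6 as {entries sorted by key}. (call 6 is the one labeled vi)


I run prime using 58, giving 58.
Calling reciproc, and get 1/58.
I try bump using 35/6, giving 509/87.
Next I call quotient using 5/13, which returns 6617/435.
I run setk using sta, <last>, which returns nil.
Next I call setk using trusmi, 2138-11-06, which returns nil.
Calling translate using 31, m, kg, and see ToolError: incompatible units.
I try prime using 64, yielding 64.

Answer: {bropras=zasadi, grupre=-411, plati=1819-08-11, sta=6617/435, trusmi=2138-11-06}


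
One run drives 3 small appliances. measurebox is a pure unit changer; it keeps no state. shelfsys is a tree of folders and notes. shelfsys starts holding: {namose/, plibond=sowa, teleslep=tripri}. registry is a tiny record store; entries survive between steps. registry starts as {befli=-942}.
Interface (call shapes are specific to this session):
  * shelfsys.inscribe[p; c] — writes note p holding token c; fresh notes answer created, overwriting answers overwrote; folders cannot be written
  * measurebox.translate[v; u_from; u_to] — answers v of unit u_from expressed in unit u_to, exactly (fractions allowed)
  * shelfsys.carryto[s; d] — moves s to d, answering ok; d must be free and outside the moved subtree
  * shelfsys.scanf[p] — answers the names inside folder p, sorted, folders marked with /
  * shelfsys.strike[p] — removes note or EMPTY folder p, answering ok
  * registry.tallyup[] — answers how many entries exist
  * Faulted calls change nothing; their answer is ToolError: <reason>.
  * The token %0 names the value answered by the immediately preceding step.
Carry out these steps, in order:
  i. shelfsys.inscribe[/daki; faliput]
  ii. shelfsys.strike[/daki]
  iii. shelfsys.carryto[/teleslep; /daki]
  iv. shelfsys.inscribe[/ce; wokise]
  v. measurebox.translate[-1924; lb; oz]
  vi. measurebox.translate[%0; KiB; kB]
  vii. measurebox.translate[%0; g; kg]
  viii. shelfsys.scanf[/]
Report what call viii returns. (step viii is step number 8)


I use shelfsys.inscribe(p='/daki', c='faliput'), and observe created.
Then shelfsys.strike(p='/daki'), which returns ok.
Invoking shelfsys.carryto(s='/teleslep', d='/daki'), and get ok.
Calling shelfsys.inscribe(p='/ce', c='wokise'), giving created.
Invoking measurebox.translate(v='-1924', u_from='lb', u_to='oz'): -30784.
I use measurebox.translate(v='%0', u_from='KiB', u_to='kB'), and see -3940352/125.
Then measurebox.translate(v='%0', u_from='g', u_to='kg'), and observe -492544/15625.
I invoke shelfsys.scanf(p='/'), yielding [ce, daki, namose/, plibond].

Answer: [ce, daki, namose/, plibond]


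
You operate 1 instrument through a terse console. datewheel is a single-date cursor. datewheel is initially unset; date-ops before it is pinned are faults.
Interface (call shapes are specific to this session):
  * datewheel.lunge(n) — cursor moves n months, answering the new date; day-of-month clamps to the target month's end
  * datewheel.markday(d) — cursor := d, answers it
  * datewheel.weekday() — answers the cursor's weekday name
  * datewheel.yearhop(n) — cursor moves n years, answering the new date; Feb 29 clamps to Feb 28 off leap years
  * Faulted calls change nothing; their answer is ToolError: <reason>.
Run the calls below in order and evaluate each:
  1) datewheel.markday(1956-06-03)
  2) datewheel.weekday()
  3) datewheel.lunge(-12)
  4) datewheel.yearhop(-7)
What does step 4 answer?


CALL datewheel.markday[d: 1956-06-03]
RET  1956-06-03
CALL datewheel.weekday[]
RET  Sunday
CALL datewheel.lunge[n: -12]
RET  1955-06-03
CALL datewheel.yearhop[n: -7]
RET  1948-06-03

Answer: 1948-06-03


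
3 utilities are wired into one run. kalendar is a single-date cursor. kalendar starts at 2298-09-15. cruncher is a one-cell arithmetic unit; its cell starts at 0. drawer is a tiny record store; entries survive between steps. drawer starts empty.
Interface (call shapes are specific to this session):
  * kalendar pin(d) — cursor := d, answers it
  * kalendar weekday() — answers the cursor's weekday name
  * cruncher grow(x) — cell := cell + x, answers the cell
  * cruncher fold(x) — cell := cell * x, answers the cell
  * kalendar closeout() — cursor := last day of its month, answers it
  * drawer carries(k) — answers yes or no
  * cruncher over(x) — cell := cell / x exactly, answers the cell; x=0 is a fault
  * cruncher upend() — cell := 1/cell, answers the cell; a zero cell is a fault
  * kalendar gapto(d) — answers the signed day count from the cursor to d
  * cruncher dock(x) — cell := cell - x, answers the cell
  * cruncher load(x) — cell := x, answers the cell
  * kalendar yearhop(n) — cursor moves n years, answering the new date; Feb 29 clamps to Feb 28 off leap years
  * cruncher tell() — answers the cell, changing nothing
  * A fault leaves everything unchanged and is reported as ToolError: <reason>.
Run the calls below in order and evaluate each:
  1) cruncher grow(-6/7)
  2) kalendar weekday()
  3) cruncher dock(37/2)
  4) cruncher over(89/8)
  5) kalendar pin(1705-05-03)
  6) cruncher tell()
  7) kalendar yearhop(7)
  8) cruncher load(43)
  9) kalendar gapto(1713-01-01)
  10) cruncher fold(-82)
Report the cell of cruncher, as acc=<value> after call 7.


Answer: acc=-1084/623

Derivation:
Then cruncher grow with x→-6/7, — result: -6/7.
Next I call kalendar weekday, and see Thursday.
I try cruncher dock with x→37/2, → -271/14.
I invoke cruncher over with x→89/8, — result: -1084/623.
Next I call kalendar pin with d→1705-05-03, which returns 1705-05-03.
Using cruncher tell, and observe -1084/623.
Invoking kalendar yearhop with n→7, and get 1712-05-03.
Calling cruncher load with x→43, and get 43.
I try kalendar gapto with d→1713-01-01, and see 243.
Then cruncher fold with x→-82, — result: -3526.


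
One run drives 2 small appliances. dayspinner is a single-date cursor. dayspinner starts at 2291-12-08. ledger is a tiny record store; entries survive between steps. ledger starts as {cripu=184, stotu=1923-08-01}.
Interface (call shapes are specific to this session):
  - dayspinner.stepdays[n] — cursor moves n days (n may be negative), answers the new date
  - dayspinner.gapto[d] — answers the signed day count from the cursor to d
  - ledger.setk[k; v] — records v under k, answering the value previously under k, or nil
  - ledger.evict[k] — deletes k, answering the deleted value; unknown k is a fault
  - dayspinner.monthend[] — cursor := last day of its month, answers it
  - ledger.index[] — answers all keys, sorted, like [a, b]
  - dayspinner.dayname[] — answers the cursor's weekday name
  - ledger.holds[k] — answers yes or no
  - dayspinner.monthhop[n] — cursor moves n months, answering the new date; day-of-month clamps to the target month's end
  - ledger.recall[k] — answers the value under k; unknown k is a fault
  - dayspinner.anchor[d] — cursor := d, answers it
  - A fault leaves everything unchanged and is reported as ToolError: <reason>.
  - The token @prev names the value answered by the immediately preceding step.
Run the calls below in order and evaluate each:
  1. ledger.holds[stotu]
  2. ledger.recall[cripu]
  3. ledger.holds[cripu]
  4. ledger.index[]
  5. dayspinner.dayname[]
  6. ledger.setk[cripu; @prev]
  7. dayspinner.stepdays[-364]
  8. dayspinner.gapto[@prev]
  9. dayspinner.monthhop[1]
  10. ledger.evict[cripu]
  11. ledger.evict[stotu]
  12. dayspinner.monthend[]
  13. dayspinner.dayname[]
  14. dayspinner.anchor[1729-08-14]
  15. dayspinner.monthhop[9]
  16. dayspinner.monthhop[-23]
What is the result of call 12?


-> ledger.holds(stotu)
<- yes
-> ledger.recall(cripu)
<- 184
-> ledger.holds(cripu)
<- yes
-> ledger.index()
<- [cripu, stotu]
-> dayspinner.dayname()
<- Tuesday
-> ledger.setk(cripu, @prev)
<- 184
-> dayspinner.stepdays(-364)
<- 2290-12-09
-> dayspinner.gapto(@prev)
<- 0
-> dayspinner.monthhop(1)
<- 2291-01-09
-> ledger.evict(cripu)
<- Tuesday
-> ledger.evict(stotu)
<- 1923-08-01
-> dayspinner.monthend()
<- 2291-01-31
-> dayspinner.dayname()
<- Saturday
-> dayspinner.anchor(1729-08-14)
<- 1729-08-14
-> dayspinner.monthhop(9)
<- 1730-05-14
-> dayspinner.monthhop(-23)
<- 1728-06-14

Answer: 2291-01-31


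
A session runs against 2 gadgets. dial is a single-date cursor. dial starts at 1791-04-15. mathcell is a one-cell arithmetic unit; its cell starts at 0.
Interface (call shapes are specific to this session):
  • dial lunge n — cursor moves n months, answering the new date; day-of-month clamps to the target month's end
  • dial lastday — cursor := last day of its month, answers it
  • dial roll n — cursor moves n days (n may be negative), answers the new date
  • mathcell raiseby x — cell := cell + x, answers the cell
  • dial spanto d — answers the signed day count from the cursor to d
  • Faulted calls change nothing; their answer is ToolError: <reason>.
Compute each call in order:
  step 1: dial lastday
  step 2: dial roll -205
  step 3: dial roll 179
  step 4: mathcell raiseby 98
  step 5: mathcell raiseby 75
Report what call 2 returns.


Act: dial lastday[]
Obs: 1791-04-30
Act: dial roll[n: -205]
Obs: 1790-10-07
Act: dial roll[n: 179]
Obs: 1791-04-04
Act: mathcell raiseby[x: 98]
Obs: 98
Act: mathcell raiseby[x: 75]
Obs: 173

Answer: 1790-10-07


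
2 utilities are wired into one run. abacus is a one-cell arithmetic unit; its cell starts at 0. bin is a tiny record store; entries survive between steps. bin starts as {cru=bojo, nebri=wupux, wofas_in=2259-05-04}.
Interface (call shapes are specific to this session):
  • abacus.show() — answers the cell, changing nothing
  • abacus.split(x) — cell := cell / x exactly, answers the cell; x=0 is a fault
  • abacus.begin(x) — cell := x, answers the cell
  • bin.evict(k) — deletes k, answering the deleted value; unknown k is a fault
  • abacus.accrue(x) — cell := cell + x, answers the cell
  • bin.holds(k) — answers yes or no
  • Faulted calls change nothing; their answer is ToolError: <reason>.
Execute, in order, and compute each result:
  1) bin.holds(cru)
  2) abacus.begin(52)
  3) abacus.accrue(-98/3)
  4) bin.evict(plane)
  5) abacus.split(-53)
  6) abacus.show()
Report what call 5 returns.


Answer: -58/159

Derivation:
% holds(k→cru) : yes
% begin(x→52) : 52
% accrue(x→-98/3) : 58/3
% evict(k→plane) : ToolError: no such key plane
% split(x→-53) : -58/159
% show() : -58/159


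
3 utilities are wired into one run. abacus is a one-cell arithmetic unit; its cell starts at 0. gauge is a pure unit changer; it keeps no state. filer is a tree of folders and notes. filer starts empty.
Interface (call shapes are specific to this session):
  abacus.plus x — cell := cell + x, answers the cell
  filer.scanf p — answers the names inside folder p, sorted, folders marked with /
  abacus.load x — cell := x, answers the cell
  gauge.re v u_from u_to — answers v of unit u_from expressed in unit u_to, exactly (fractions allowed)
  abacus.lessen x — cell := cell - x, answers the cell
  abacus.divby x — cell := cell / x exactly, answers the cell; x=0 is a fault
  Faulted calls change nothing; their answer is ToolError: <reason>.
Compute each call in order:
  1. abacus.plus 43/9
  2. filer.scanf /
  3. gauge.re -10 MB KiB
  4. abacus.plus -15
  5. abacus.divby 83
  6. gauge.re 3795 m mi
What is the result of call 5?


Answer: -92/747

Derivation:
CALL abacus.plus[x=43/9]
RET  43/9
CALL filer.scanf[p=/]
RET  []
CALL gauge.re[v=-10; u_from=MB; u_to=KiB]
RET  -78125/8
CALL abacus.plus[x=-15]
RET  -92/9
CALL abacus.divby[x=83]
RET  -92/747
CALL gauge.re[v=3795; u_from=m; u_to=mi]
RET  14375/6096


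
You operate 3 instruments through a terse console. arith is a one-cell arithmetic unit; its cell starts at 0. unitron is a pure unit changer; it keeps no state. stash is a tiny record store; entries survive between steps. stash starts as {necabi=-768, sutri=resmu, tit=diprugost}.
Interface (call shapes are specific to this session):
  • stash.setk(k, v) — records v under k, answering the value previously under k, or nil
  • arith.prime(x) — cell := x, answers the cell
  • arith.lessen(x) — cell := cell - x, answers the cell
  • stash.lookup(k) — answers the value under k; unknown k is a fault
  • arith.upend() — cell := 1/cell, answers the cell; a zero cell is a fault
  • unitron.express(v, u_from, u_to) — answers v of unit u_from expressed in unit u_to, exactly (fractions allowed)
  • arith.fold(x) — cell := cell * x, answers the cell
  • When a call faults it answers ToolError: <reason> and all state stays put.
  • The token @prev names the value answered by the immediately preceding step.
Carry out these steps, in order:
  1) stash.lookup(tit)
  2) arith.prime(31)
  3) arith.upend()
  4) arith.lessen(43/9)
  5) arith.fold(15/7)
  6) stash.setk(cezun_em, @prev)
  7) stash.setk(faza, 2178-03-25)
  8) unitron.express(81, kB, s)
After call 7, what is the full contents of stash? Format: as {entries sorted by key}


Answer: {cezun_em=-6620/651, faza=2178-03-25, necabi=-768, sutri=resmu, tit=diprugost}

Derivation:
$ stash.lookup k: tit
  diprugost
$ arith.prime x: 31
  31
$ arith.upend
  1/31
$ arith.lessen x: 43/9
  -1324/279
$ arith.fold x: 15/7
  -6620/651
$ stash.setk k: cezun_em v: @prev
  nil
$ stash.setk k: faza v: 2178-03-25
  nil
$ unitron.express v: 81 u_from: kB u_to: s
  ToolError: incompatible units


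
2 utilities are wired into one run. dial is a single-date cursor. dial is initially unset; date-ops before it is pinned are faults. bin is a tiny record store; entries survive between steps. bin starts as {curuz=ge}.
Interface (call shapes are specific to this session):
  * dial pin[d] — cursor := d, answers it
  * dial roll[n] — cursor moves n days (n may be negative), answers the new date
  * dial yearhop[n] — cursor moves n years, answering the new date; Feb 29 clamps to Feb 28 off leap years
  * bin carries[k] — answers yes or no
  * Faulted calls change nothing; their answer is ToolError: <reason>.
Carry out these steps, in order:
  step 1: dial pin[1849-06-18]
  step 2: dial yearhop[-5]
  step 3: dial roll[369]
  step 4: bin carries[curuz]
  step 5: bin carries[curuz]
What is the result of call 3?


Answer: 1845-06-22

Derivation:
[in] dial pin d=1849-06-18
  1849-06-18
[in] dial yearhop n=-5
  1844-06-18
[in] dial roll n=369
  1845-06-22
[in] bin carries k=curuz
  yes
[in] bin carries k=curuz
  yes


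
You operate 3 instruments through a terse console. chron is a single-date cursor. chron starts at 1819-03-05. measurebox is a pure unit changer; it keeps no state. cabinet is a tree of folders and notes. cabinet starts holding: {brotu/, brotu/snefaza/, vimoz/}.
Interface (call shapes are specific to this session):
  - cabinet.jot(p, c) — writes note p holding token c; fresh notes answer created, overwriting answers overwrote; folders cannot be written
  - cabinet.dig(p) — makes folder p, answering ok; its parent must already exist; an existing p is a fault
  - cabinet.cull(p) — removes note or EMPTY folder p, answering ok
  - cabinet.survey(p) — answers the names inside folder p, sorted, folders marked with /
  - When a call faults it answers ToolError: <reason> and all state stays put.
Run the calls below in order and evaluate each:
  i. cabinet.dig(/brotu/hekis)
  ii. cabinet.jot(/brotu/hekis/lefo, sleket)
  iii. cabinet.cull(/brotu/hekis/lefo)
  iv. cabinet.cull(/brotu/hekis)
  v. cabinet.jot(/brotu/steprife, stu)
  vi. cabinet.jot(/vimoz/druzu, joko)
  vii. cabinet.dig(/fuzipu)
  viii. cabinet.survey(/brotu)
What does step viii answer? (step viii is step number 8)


·→ dig(p: /brotu/hekis)
·← ok
·→ jot(p: /brotu/hekis/lefo, c: sleket)
·← created
·→ cull(p: /brotu/hekis/lefo)
·← ok
·→ cull(p: /brotu/hekis)
·← ok
·→ jot(p: /brotu/steprife, c: stu)
·← created
·→ jot(p: /vimoz/druzu, c: joko)
·← created
·→ dig(p: /fuzipu)
·← ok
·→ survey(p: /brotu)
·← [snefaza/, steprife]

Answer: [snefaza/, steprife]
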